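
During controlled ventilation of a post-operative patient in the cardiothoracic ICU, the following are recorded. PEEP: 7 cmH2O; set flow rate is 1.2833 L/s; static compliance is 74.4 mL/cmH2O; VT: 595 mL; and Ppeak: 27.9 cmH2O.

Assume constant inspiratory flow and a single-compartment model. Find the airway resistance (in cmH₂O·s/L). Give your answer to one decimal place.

Equation of motion (constant flow): PIP = Vt/C + R·V̇ + PEEP.
R·V̇ = PIP − Vt/C − PEEP = 27.9 − 595/74.4 − 7 = 27.9 − 7.997 − 7 = 12.903 cmH2O.
R = 12.903 / 1.2833 = 10.055 cmH2O·s/L.

10.1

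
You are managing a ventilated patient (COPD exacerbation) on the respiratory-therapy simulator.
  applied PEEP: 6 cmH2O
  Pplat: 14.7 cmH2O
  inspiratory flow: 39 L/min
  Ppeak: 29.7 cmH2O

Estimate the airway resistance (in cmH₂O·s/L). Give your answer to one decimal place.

Flow: 39 L/min ÷ 60 = 0.65 L/s.
Raw = (PIP − Pplat) / flow = (29.7 − 14.7) / 0.65 = 15.0 / 0.65 = 23.077 cmH2O·s/L.

23.1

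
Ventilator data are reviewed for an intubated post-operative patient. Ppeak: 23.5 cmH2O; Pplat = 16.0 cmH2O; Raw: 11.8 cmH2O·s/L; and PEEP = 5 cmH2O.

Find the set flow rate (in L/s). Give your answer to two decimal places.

0.64

flow = (PIP − Pplat) / Raw = 7.5 / 11.8 = 0.6356 L/s.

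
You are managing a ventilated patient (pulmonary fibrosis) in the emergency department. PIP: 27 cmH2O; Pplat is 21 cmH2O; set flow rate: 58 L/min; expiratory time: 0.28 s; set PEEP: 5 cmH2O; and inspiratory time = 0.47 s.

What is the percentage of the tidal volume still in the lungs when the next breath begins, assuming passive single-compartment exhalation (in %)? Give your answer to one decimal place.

20.4

Flow: 58 L/min ÷ 60 = 0.9667 L/s.
Vt = flow × Ti = 0.9667 L/s × 0.47 s × 1000 mL/L = 454.35 mL.
R = (PIP − Pplat)/V̇ = (27 − 21) / 0.9667 = 6.0/0.9667 = 6.207 cmH2O·s/L.
C = Vt/(Pplat − PEEP) = 454.35 / (21 − 5) = 454.35/16.0 = 28.397 mL/cmH2O.
τ = R × C = 6.207 × 0.0284 L/cmH2O = 0.1763 s.
Fraction remaining at end-expiration = e^(−Te/τ) = e^(−0.28/0.1763) = 0.2043 → 20.43%.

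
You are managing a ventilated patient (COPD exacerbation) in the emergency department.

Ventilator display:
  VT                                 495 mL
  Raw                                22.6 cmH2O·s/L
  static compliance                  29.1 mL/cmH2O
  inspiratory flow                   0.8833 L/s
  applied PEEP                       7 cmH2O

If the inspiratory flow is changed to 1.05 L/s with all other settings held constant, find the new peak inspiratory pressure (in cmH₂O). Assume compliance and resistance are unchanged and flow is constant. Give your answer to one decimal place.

PIP = Vt/C + R·V̇ + PEEP (constant-flow equation of motion).
Only the resistive term changes: ΔPIP = R × ΔV̇ = 22.6 × (1.05 − 0.8833) = 22.6 × 0.1667 = 3.767 cmH2O.
Original PIP = 495/29.1 + 22.6×0.8833 + 7 = 43.973 cmH2O; new PIP = 43.973 + (3.767) = 47.74 cmH2O.

47.7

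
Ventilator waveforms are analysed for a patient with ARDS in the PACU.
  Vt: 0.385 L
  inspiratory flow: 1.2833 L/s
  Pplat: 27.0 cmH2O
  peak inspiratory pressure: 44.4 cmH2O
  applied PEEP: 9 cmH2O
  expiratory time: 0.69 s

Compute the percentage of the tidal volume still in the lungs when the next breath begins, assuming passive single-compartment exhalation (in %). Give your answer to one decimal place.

R = (PIP − Pplat)/V̇ = (44.4 − 27.0) / 1.2833 = 17.4/1.2833 = 13.559 cmH2O·s/L.
C = Vt/(Pplat − PEEP) = 385.0 / (27.0 − 9) = 385.0/18.0 = 21.389 mL/cmH2O.
τ = R × C = 13.559 × 0.02139 L/cmH2O = 0.29 s.
Fraction remaining at end-expiration = e^(−Te/τ) = e^(−0.69/0.29) = 0.09261 → 9.261%.

9.3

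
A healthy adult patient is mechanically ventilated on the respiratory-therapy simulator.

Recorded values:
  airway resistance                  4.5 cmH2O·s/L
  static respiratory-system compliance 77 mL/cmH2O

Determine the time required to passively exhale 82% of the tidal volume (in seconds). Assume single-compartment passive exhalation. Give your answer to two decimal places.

0.59

τ = R × C = 4.5 × 77 mL/cmH2O = 4.5 × 0.077 L/cmH2O = 0.3465 s.
Exhaled fraction f = 1 − e^(−t/τ) → t = −τ·ln(1 − f) = −0.3465·ln(0.18) = 0.5942 s.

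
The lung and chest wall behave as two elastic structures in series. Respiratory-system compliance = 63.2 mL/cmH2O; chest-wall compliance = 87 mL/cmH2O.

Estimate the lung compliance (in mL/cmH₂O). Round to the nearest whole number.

231

1/CL = 1/Crs − 1/Ccw.
1/CL = 1/63.2 − 1/87 = 0.004329.
CL = 231.0 mL/cmH2O.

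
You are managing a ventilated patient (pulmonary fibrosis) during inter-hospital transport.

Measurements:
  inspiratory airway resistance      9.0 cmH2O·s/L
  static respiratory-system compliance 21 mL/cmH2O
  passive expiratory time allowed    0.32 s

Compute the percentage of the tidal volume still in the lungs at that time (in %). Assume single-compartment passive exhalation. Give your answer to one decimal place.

τ = R × C = 9.0 × 21 mL/cmH2O = 9.0 × 0.021 L/cmH2O = 0.189 s.
Passive exhalation: V(t)/V₀ = e^(−t/τ) = e^(−0.32/0.189) = 0.1839.
Fraction remaining = 0.1839 → 18.39%.

18.4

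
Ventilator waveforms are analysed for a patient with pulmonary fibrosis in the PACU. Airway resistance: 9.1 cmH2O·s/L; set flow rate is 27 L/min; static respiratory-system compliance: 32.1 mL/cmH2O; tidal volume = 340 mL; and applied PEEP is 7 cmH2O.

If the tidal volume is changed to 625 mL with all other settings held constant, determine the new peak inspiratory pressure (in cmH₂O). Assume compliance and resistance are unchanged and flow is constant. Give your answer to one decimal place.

30.6

Flow: 27 L/min ÷ 60 = 0.45 L/s.
PIP = Vt/C + R·V̇ + PEEP (constant-flow equation of motion).
Only the elastic term changes: ΔPIP = ΔVt / C = (625 − 340) / 32.1 = 8.879 cmH2O.
Original PIP = 340/32.1 + 9.1×0.45 + 7 = 21.687 cmH2O; new PIP = 21.687 + (8.879) = 30.566 cmH2O.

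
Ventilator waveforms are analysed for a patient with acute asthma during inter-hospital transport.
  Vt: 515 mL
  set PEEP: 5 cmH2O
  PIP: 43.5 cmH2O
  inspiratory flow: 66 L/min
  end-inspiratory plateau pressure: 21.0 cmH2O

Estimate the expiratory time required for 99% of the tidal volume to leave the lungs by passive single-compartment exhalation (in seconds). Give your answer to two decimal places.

3.03

Flow: 66 L/min ÷ 60 = 1.1 L/s.
R = (PIP − Pplat)/V̇ = (43.5 − 21.0) / 1.1 = 22.5/1.1 = 20.455 cmH2O·s/L.
C = Vt/(Pplat − PEEP) = 515.0 / (21.0 − 5) = 515.0/16.0 = 32.188 mL/cmH2O.
τ = R × C = 20.455 × 0.03219 L/cmH2O = 0.6584 s.
t = −τ·ln(1 − 0.99) = −0.6584·ln(0.01) = 3.032 s.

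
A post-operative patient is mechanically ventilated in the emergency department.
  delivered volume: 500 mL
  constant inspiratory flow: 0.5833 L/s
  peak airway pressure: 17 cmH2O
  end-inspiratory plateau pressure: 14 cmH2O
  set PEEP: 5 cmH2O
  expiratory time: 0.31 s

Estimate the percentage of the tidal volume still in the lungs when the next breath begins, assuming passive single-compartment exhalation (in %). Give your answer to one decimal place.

33.8

R = (PIP − Pplat)/V̇ = (17 − 14) / 0.5833 = 3.0/0.5833 = 5.143 cmH2O·s/L.
C = Vt/(Pplat − PEEP) = 500.0 / (14 − 5) = 500.0/9.0 = 55.556 mL/cmH2O.
τ = R × C = 5.143 × 0.05556 L/cmH2O = 0.2857 s.
Fraction remaining at end-expiration = e^(−Te/τ) = e^(−0.31/0.2857) = 0.3379 → 33.79%.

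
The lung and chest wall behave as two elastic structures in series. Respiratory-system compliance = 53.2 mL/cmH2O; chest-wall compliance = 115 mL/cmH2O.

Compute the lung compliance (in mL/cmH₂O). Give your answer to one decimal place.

1/CL = 1/Crs − 1/Ccw.
1/CL = 1/53.2 − 1/115 = 0.0101.
CL = 99.01 mL/cmH2O.

99.0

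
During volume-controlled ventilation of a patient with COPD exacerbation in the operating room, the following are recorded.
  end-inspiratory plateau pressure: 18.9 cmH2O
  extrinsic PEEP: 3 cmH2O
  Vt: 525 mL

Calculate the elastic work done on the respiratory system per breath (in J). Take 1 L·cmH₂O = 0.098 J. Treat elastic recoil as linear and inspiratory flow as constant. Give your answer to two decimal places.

0.41

Elastic work ≈ ½ × (Pplat − PEEP) × Vt = 0.5 × (18.9 − 3) × 0.525 L = 0.5 × 15.9 × 0.525 = 4.174 L·cmH2O.
× 0.098 J/(L·cmH2O) → 0.4091 J.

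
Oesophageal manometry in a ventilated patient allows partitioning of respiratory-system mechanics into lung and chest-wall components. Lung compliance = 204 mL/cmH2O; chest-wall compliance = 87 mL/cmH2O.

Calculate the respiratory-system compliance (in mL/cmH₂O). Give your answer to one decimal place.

61.0

Lung and chest wall are elastances in series: 1/Crs = 1/CL + 1/Ccw.
1/Crs = 1/204 + 1/87 = 0.0164.
Crs = 60.976 mL/cmH2O.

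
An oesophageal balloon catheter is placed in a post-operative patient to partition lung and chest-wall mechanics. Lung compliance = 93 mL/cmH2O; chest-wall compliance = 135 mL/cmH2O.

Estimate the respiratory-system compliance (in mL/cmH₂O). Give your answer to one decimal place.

Lung and chest wall are elastances in series: 1/Crs = 1/CL + 1/Ccw.
1/Crs = 1/93 + 1/135 = 0.01816.
Crs = 55.066 mL/cmH2O.

55.1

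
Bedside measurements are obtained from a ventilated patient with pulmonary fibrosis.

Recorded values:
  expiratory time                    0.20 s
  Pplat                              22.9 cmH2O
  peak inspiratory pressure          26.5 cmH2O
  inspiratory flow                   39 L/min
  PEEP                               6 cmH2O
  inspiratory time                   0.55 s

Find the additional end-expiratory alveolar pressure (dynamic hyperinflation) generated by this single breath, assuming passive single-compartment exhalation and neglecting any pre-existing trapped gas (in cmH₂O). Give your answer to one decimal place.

Flow: 39 L/min ÷ 60 = 0.65 L/s.
Vt = flow × Ti = 0.65 L/s × 0.55 s × 1000 mL/L = 357.5 mL.
R = (PIP − Pplat)/V̇ = (26.5 − 22.9) / 0.65 = 3.6/0.65 = 5.538 cmH2O·s/L.
C = Vt/(Pplat − PEEP) = 357.5 / (22.9 − 6) = 357.5/16.9 = 21.154 mL/cmH2O.
τ = R × C = 5.538 × 0.02115 L/cmH2O = 0.1171 s.
Fraction remaining = e^(−Te/τ) = e^(−0.20/0.1171) = 0.1812; trapped volume = 357.5 × 0.1812 = 64.779 mL.
Additional alveolar pressure from trapping ≈ V_trapped / C = 64.779 / 21.154 = 3.062 cmH2O.

3.1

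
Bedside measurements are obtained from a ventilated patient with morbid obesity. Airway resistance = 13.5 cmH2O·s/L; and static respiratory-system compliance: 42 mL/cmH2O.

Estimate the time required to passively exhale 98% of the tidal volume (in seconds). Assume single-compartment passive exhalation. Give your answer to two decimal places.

2.22

τ = R × C = 13.5 × 42 mL/cmH2O = 13.5 × 0.042 L/cmH2O = 0.567 s.
Exhaled fraction f = 1 − e^(−t/τ) → t = −τ·ln(1 − f) = −0.567·ln(0.02) = 2.218 s.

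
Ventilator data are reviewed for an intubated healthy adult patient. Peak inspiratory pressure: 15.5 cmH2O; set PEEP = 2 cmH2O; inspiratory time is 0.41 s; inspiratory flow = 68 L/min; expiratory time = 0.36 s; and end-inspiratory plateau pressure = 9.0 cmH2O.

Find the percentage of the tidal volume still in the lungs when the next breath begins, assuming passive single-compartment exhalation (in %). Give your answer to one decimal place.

38.8

Flow: 68 L/min ÷ 60 = 1.1333 L/s.
Vt = flow × Ti = 1.1333 L/s × 0.41 s × 1000 mL/L = 464.65 mL.
R = (PIP − Pplat)/V̇ = (15.5 − 9.0) / 1.1333 = 6.5/1.1333 = 5.735 cmH2O·s/L.
C = Vt/(Pplat − PEEP) = 464.65 / (9.0 − 2) = 464.65/7.0 = 66.379 mL/cmH2O.
τ = R × C = 5.735 × 0.06638 L/cmH2O = 0.3807 s.
Fraction remaining at end-expiration = e^(−Te/τ) = e^(−0.36/0.3807) = 0.3884 → 38.84%.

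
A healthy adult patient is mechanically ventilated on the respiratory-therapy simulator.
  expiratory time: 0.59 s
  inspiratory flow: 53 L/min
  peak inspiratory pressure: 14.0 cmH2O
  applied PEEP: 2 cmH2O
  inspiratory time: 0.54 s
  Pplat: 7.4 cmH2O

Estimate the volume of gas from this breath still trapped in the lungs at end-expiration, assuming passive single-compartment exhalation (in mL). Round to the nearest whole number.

195

Flow: 53 L/min ÷ 60 = 0.8833 L/s.
Vt = flow × Ti = 0.8833 L/s × 0.54 s × 1000 mL/L = 476.98 mL.
R = (PIP − Pplat)/V̇ = (14.0 − 7.4) / 0.8833 = 6.6/0.8833 = 7.472 cmH2O·s/L.
C = Vt/(Pplat − PEEP) = 476.98 / (7.4 − 2) = 476.98/5.4 = 88.33 mL/cmH2O.
τ = R × C = 7.472 × 0.08833 L/cmH2O = 0.66 s.
Fraction remaining = e^(−Te/τ) = e^(−0.59/0.66) = 0.409.
Trapped volume = 476.98 × 0.409 = 195.08 mL.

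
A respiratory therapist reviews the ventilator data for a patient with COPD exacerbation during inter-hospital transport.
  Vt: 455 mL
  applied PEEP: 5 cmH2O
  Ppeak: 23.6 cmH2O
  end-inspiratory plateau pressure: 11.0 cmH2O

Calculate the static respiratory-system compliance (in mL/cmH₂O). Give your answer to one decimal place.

75.8

Cstat = Vt / (Pplat − PEEP) = 455 / (11.0 − 5) = 455 / 6.0 = 75.833 mL/cmH2O.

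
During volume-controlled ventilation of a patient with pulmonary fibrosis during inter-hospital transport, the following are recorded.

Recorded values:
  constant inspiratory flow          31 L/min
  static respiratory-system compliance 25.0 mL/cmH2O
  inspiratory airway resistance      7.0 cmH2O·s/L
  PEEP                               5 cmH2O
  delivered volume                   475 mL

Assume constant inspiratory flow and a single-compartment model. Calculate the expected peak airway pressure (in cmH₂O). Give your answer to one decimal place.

27.6

Flow: 31 L/min ÷ 60 = 0.5167 L/s.
Equation of motion (constant flow): PIP = Vt/C + R·V̇ + PEEP.
PIP = 475/25.0 + 7.0×0.5167 + 5 = 19.0 + 3.617 + 5 = 27.617 cmH2O.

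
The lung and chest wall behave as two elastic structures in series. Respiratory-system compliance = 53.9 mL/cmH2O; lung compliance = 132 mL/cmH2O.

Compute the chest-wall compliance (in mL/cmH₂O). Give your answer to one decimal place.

91.1

1/Ccw = 1/Crs − 1/CL.
1/Ccw = 1/53.9 − 1/132 = 0.01098.
Ccw = 91.075 mL/cmH2O.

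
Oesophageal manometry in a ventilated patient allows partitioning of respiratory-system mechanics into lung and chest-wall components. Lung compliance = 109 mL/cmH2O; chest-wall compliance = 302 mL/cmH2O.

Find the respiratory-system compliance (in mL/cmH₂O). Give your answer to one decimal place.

Lung and chest wall are elastances in series: 1/Crs = 1/CL + 1/Ccw.
1/Crs = 1/109 + 1/302 = 0.01249.
Crs = 80.064 mL/cmH2O.

80.1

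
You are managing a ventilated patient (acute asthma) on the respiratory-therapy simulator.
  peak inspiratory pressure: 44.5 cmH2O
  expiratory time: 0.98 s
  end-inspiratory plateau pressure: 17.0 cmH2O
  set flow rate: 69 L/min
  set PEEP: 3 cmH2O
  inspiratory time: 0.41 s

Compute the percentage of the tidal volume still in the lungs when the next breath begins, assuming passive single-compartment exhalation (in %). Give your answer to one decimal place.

29.6

Flow: 69 L/min ÷ 60 = 1.15 L/s.
Vt = flow × Ti = 1.15 L/s × 0.41 s × 1000 mL/L = 471.5 mL.
R = (PIP − Pplat)/V̇ = (44.5 − 17.0) / 1.15 = 27.5/1.15 = 23.913 cmH2O·s/L.
C = Vt/(Pplat − PEEP) = 471.5 / (17.0 − 3) = 471.5/14.0 = 33.679 mL/cmH2O.
τ = R × C = 23.913 × 0.03368 L/cmH2O = 0.8054 s.
Fraction remaining at end-expiration = e^(−Te/τ) = e^(−0.98/0.8054) = 0.2962 → 29.62%.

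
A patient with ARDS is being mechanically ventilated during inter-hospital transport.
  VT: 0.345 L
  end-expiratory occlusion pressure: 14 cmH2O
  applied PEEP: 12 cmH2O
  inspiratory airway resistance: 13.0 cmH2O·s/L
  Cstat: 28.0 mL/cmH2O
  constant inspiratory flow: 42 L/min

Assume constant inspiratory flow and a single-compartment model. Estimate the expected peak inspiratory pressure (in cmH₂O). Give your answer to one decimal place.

35.4

Flow: 42 L/min ÷ 60 = 0.7 L/s.
Total PEEP = 14 cmH2O (set 12 + intrinsic 2); this is the baseline alveolar pressure.
Equation of motion (constant flow): PIP = Vt/C + R·V̇ + PEEP.
PIP = 345/28.0 + 13.0×0.7 + 14 = 12.321 + 9.1 + 14 = 35.421 cmH2O.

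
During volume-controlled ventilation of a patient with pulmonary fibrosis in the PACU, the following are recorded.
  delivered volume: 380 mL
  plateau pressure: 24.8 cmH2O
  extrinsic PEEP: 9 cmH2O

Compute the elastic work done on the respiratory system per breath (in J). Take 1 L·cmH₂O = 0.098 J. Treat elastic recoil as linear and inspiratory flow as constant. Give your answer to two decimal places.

0.29

Elastic work ≈ ½ × (Pplat − PEEP) × Vt = 0.5 × (24.8 − 9) × 0.380 L = 0.5 × 15.8 × 0.380 = 3.002 L·cmH2O.
× 0.098 J/(L·cmH2O) → 0.2942 J.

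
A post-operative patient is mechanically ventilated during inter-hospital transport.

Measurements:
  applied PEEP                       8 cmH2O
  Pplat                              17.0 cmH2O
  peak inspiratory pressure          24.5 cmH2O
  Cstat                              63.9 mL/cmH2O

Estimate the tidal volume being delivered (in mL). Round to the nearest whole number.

575

Vt = Cstat × (Pplat − PEEP) = 63.9 × (17.0 − 8) = 63.9 × 9.0 = 575.1 mL.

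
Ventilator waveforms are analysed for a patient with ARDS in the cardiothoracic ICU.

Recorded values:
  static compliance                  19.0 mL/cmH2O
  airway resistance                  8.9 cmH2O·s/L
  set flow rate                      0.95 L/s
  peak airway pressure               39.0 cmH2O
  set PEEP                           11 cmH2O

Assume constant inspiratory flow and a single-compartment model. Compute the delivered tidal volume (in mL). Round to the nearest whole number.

Equation of motion (constant flow): PIP = Vt/C + R·V̇ + PEEP.
Vt/C = PIP − R·V̇ − PEEP = 39.0 − 8.455 − 11 = 19.545 cmH2O.
Vt = C × 19.545 = 19.0 × 19.545 = 371.36 mL.

371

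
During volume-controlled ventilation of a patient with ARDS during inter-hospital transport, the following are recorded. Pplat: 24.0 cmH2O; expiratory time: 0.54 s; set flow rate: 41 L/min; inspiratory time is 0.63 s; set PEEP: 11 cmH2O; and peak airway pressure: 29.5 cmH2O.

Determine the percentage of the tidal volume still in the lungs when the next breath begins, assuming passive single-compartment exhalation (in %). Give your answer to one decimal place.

Flow: 41 L/min ÷ 60 = 0.6833 L/s.
Vt = flow × Ti = 0.6833 L/s × 0.63 s × 1000 mL/L = 430.48 mL.
R = (PIP − Pplat)/V̇ = (29.5 − 24.0) / 0.6833 = 5.5/0.6833 = 8.049 cmH2O·s/L.
C = Vt/(Pplat − PEEP) = 430.48 / (24.0 − 11) = 430.48/13.0 = 33.114 mL/cmH2O.
τ = R × C = 8.049 × 0.03311 L/cmH2O = 0.2665 s.
Fraction remaining at end-expiration = e^(−Te/τ) = e^(−0.54/0.2665) = 0.1318 → 13.18%.

13.2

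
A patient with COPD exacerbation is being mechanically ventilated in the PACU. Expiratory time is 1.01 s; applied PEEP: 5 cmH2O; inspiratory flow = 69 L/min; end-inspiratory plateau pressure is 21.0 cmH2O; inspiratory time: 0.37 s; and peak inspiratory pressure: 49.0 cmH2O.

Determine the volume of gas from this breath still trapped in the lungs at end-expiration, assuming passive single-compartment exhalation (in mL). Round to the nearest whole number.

89

Flow: 69 L/min ÷ 60 = 1.15 L/s.
Vt = flow × Ti = 1.15 L/s × 0.37 s × 1000 mL/L = 425.5 mL.
R = (PIP − Pplat)/V̇ = (49.0 − 21.0) / 1.15 = 28.0/1.15 = 24.348 cmH2O·s/L.
C = Vt/(Pplat − PEEP) = 425.5 / (21.0 − 5) = 425.5/16.0 = 26.594 mL/cmH2O.
τ = R × C = 24.348 × 0.02659 L/cmH2O = 0.6474 s.
Fraction remaining = e^(−Te/τ) = e^(−1.01/0.6474) = 0.2101.
Trapped volume = 425.5 × 0.2101 = 89.398 mL.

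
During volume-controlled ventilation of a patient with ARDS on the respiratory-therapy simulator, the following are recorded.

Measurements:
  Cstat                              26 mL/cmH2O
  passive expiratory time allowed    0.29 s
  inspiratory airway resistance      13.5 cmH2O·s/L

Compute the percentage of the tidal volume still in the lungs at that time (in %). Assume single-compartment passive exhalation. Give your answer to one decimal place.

43.8

τ = R × C = 13.5 × 26 mL/cmH2O = 13.5 × 0.026 L/cmH2O = 0.351 s.
Passive exhalation: V(t)/V₀ = e^(−t/τ) = e^(−0.29/0.351) = 0.4377.
Fraction remaining = 0.4377 → 43.77%.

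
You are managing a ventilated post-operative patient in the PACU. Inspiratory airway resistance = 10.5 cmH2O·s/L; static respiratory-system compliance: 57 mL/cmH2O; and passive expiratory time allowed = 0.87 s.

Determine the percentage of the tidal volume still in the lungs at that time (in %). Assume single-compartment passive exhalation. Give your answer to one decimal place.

τ = R × C = 10.5 × 57 mL/cmH2O = 10.5 × 0.057 L/cmH2O = 0.5985 s.
Passive exhalation: V(t)/V₀ = e^(−t/τ) = e^(−0.87/0.5985) = 0.2337.
Fraction remaining = 0.2337 → 23.37%.

23.4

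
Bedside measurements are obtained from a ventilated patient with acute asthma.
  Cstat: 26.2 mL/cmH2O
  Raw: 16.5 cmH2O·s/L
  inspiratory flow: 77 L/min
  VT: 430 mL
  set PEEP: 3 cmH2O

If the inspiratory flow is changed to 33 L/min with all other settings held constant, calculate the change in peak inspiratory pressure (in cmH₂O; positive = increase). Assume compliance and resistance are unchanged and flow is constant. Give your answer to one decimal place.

Flow: 77 L/min ÷ 60 = 1.2833 L/s.
New flow: 33 L/min ÷ 60 = 0.55 L/s.
PIP = Vt/C + R·V̇ + PEEP (constant-flow equation of motion).
Only the resistive term changes: ΔPIP = R × ΔV̇ = 16.5 × (0.55 − 1.2833) = 16.5 × -0.7333 = -12.099 cmH2O.

-12.1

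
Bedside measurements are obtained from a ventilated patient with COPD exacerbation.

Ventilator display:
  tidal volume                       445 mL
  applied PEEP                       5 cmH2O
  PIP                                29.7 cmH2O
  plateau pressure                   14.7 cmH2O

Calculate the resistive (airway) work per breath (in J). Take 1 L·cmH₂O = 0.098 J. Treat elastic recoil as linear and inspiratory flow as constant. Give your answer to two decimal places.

With constant inspiratory flow the resistive pressure is constant at PIP − Pplat = 29.7 − 14.7 = 15.0 cmH2O, so resistive work = 15.0 × 0.445 = 6.675 L·cmH2O.
× 0.098 J/(L·cmH2O) → 0.6542 J.

0.65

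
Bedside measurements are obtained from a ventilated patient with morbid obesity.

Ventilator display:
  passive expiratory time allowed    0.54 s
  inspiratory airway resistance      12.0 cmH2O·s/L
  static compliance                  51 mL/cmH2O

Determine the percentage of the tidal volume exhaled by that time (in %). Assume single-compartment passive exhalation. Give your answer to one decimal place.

58.6

τ = R × C = 12.0 × 51 mL/cmH2O = 12.0 × 0.051 L/cmH2O = 0.612 s.
Passive exhalation: V(t)/V₀ = e^(−t/τ) = e^(−0.54/0.612) = 0.4138.
Fraction exhaled = 1 − 0.4138 = 0.5862 → 58.62%.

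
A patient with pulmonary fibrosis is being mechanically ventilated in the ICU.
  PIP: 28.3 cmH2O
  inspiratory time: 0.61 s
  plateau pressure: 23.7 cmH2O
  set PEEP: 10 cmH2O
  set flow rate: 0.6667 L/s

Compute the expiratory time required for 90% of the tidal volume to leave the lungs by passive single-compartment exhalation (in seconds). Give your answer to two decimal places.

0.47

Vt = flow × Ti = 0.6667 L/s × 0.61 s × 1000 mL/L = 406.69 mL.
R = (PIP − Pplat)/V̇ = (28.3 − 23.7) / 0.6667 = 4.6/0.6667 = 6.9 cmH2O·s/L.
C = Vt/(Pplat − PEEP) = 406.69 / (23.7 − 10) = 406.69/13.7 = 29.685 mL/cmH2O.
τ = R × C = 6.9 × 0.02969 L/cmH2O = 0.2049 s.
t = −τ·ln(1 − 0.90) = −0.2049·ln(0.1) = 0.4718 s.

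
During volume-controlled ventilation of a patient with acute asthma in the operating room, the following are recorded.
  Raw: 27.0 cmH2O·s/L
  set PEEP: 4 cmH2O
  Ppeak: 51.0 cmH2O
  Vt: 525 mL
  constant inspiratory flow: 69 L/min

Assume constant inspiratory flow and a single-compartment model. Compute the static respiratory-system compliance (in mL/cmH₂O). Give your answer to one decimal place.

Flow: 69 L/min ÷ 60 = 1.15 L/s.
Equation of motion (constant flow): PIP = Vt/C + R·V̇ + PEEP.
Vt/C = PIP − R·V̇ − PEEP = 51.0 − 27.0×1.15 − 4 = 51.0 − 31.05 − 4 = 15.95 cmH2O.
C = Vt / 15.95 = 525 / 15.95 = 32.915 mL/cmH2O.

32.9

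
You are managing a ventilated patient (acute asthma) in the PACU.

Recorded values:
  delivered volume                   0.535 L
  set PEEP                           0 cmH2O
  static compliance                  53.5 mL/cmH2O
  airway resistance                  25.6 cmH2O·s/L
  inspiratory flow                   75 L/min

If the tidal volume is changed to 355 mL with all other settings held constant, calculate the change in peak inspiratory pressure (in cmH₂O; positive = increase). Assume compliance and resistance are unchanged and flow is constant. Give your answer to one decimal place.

-3.4

PIP = Vt/C + R·V̇ + PEEP (constant-flow equation of motion).
Only the elastic term changes: ΔPIP = ΔVt / C = (355 − 535) / 53.5 = -3.364 cmH2O.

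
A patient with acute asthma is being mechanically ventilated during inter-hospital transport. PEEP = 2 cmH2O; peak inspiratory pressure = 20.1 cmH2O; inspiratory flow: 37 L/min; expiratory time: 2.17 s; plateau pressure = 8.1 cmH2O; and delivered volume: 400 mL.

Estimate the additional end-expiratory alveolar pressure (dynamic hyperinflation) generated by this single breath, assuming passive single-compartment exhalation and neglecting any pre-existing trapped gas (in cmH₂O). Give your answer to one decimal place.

Flow: 37 L/min ÷ 60 = 0.6167 L/s.
R = (PIP − Pplat)/V̇ = (20.1 − 8.1) / 0.6167 = 12.0/0.6167 = 19.458 cmH2O·s/L.
C = Vt/(Pplat − PEEP) = 400.0 / (8.1 − 2) = 400.0/6.1 = 65.574 mL/cmH2O.
τ = R × C = 19.458 × 0.06557 L/cmH2O = 1.276 s.
Fraction remaining = e^(−Te/τ) = e^(−2.17/1.276) = 0.1826; trapped volume = 400.0 × 0.1826 = 73.04 mL.
Additional alveolar pressure from trapping ≈ V_trapped / C = 73.04 / 65.574 = 1.114 cmH2O.

1.1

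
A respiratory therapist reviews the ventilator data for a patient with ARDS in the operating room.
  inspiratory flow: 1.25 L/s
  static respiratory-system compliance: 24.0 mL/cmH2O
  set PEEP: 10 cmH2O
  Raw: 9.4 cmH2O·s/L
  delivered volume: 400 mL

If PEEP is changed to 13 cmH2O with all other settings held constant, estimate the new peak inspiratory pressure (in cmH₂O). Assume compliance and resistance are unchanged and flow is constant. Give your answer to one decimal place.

PIP = Vt/C + R·V̇ + PEEP (constant-flow equation of motion).
Only the baseline term changes: ΔPIP = ΔPEEP = 13 − 10 = 3.0 cmH2O.
Original PIP = 400/24.0 + 9.4×1.25 + 10 = 38.417 cmH2O; new PIP = 38.417 + (3.0) = 41.417 cmH2O.

41.4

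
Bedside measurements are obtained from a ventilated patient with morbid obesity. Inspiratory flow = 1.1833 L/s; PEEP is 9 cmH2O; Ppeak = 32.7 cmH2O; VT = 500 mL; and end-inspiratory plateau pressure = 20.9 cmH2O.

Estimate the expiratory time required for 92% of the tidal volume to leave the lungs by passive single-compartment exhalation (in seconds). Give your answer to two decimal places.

R = (PIP − Pplat)/V̇ = (32.7 − 20.9) / 1.1833 = 11.8/1.1833 = 9.972 cmH2O·s/L.
C = Vt/(Pplat − PEEP) = 500.0 / (20.9 − 9) = 500.0/11.9 = 42.017 mL/cmH2O.
τ = R × C = 9.972 × 0.04202 L/cmH2O = 0.419 s.
t = −τ·ln(1 − 0.92) = −0.419·ln(0.08) = 1.058 s.

1.06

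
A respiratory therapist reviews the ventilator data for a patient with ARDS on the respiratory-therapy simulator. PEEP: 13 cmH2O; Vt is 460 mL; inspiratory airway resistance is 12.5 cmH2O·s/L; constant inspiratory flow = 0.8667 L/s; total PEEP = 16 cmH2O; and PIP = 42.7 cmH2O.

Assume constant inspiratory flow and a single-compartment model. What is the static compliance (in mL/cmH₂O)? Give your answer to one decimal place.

29.0

Total PEEP = 16 cmH2O (set 13 + intrinsic 3); this is the baseline alveolar pressure.
Equation of motion (constant flow): PIP = Vt/C + R·V̇ + PEEP.
Vt/C = PIP − R·V̇ − PEEP = 42.7 − 12.5×0.8667 − 16 = 42.7 − 10.834 − 16 = 15.866 cmH2O.
C = Vt / 15.866 = 460 / 15.866 = 28.993 mL/cmH2O.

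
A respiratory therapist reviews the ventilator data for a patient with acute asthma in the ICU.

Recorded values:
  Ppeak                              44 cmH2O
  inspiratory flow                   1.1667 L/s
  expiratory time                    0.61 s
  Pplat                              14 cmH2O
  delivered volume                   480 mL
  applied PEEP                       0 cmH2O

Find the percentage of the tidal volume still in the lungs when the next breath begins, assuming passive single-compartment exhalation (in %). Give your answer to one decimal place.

R = (PIP − Pplat)/V̇ = (44 − 14) / 1.1667 = 30.0/1.1667 = 25.714 cmH2O·s/L.
C = Vt/(Pplat − PEEP) = 480.0 / (14 − 0) = 480.0/14.0 = 34.286 mL/cmH2O.
τ = R × C = 25.714 × 0.03429 L/cmH2O = 0.8817 s.
Fraction remaining at end-expiration = e^(−Te/τ) = e^(−0.61/0.8817) = 0.5007 → 50.07%.

50.1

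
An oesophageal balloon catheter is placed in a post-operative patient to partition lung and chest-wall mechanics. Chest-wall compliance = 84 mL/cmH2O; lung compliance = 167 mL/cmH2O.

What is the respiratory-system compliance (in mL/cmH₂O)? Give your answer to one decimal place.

55.9

Lung and chest wall are elastances in series: 1/Crs = 1/CL + 1/Ccw.
1/Crs = 1/167 + 1/84 = 0.01789.
Crs = 55.897 mL/cmH2O.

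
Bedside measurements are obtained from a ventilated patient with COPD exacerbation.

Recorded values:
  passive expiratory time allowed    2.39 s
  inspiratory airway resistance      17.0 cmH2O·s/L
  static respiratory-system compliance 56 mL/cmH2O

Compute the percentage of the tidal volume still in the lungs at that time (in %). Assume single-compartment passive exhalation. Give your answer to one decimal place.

τ = R × C = 17.0 × 56 mL/cmH2O = 17.0 × 0.056 L/cmH2O = 0.952 s.
Passive exhalation: V(t)/V₀ = e^(−t/τ) = e^(−2.39/0.952) = 0.08123.
Fraction remaining = 0.08123 → 8.123%.

8.1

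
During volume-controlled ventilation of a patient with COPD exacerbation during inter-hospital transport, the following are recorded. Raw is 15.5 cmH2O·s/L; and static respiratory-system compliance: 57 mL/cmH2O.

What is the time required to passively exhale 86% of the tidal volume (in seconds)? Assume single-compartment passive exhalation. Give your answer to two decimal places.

1.74

τ = R × C = 15.5 × 57 mL/cmH2O = 15.5 × 0.057 L/cmH2O = 0.8835 s.
Exhaled fraction f = 1 − e^(−t/τ) → t = −τ·ln(1 − f) = −0.8835·ln(0.14) = 1.737 s.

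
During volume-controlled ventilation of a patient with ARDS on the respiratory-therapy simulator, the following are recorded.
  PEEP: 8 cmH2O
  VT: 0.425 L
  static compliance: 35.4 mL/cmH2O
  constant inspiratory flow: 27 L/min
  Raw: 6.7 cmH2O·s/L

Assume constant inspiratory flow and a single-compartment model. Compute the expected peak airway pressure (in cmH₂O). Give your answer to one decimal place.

Flow: 27 L/min ÷ 60 = 0.45 L/s.
Equation of motion (constant flow): PIP = Vt/C + R·V̇ + PEEP.
PIP = 425/35.4 + 6.7×0.45 + 8 = 12.006 + 3.015 + 8 = 23.021 cmH2O.

23.0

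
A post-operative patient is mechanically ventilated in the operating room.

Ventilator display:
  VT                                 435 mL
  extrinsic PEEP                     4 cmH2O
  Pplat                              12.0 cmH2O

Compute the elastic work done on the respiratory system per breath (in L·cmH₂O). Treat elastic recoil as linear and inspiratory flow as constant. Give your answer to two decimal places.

Elastic work ≈ ½ × (Pplat − PEEP) × Vt = 0.5 × (12.0 − 4) × 0.435 L = 0.5 × 8.0 × 0.435 = 1.74 L·cmH2O.

1.74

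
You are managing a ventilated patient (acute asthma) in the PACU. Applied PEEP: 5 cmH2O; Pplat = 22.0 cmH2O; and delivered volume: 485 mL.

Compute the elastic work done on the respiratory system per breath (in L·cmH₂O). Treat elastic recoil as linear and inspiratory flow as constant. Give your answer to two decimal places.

4.12

Elastic work ≈ ½ × (Pplat − PEEP) × Vt = 0.5 × (22.0 − 5) × 0.485 L = 0.5 × 17.0 × 0.485 = 4.123 L·cmH2O.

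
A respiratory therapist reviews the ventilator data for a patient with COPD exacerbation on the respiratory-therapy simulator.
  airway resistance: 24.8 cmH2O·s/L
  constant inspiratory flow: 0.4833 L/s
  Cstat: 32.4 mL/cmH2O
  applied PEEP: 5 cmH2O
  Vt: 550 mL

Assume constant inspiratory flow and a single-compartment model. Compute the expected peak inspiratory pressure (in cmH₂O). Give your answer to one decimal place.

Equation of motion (constant flow): PIP = Vt/C + R·V̇ + PEEP.
PIP = 550/32.4 + 24.8×0.4833 + 5 = 16.975 + 11.986 + 5 = 33.961 cmH2O.

34.0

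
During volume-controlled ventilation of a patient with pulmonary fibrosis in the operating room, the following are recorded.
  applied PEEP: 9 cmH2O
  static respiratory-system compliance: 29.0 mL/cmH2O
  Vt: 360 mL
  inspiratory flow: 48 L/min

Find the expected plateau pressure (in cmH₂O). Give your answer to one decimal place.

Pplat = PEEP + Vt / Cstat = 9 + 360 / 29.0 = 9 + 12.414 = 21.414 cmH2O.

21.4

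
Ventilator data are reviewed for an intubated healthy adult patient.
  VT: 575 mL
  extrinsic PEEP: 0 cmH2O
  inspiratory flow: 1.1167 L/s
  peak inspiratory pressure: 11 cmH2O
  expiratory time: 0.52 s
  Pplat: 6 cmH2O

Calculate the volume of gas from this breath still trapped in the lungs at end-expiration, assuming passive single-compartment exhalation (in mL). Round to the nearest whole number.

R = (PIP − Pplat)/V̇ = (11 − 6) / 1.1167 = 5.0/1.1167 = 4.477 cmH2O·s/L.
C = Vt/(Pplat − PEEP) = 575.0 / (6 − 0) = 575.0/6.0 = 95.833 mL/cmH2O.
τ = R × C = 4.477 × 0.09583 L/cmH2O = 0.429 s.
Fraction remaining = e^(−Te/τ) = e^(−0.52/0.429) = 0.2976.
Trapped volume = 575.0 × 0.2976 = 171.12 mL.

171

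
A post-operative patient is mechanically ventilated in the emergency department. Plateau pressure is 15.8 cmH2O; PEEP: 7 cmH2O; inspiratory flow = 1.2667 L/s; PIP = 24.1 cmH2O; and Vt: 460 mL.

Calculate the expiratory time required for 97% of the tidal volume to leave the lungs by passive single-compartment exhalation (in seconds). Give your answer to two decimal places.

R = (PIP − Pplat)/V̇ = (24.1 − 15.8) / 1.2667 = 8.3/1.2667 = 6.552 cmH2O·s/L.
C = Vt/(Pplat − PEEP) = 460.0 / (15.8 − 7) = 460.0/8.8 = 52.273 mL/cmH2O.
τ = R × C = 6.552 × 0.05227 L/cmH2O = 0.3425 s.
t = −τ·ln(1 − 0.97) = −0.3425·ln(0.03) = 1.201 s.

1.20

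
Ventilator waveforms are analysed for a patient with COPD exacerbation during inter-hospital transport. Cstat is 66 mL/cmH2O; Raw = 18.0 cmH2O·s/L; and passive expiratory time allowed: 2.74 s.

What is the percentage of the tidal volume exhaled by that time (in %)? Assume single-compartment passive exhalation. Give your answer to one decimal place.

τ = R × C = 18.0 × 66 mL/cmH2O = 18.0 × 0.066 L/cmH2O = 1.188 s.
Passive exhalation: V(t)/V₀ = e^(−t/τ) = e^(−2.74/1.188) = 0.09962.
Fraction exhaled = 1 − 0.09962 = 0.9004 → 90.04%.

90.0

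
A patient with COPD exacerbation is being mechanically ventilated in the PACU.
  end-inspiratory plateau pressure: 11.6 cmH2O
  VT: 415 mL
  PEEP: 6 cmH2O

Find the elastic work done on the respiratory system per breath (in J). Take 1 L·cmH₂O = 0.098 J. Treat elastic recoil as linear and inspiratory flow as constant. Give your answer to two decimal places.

0.11

Elastic work ≈ ½ × (Pplat − PEEP) × Vt = 0.5 × (11.6 − 6) × 0.415 L = 0.5 × 5.6 × 0.415 = 1.162 L·cmH2O.
× 0.098 J/(L·cmH2O) → 0.1139 J.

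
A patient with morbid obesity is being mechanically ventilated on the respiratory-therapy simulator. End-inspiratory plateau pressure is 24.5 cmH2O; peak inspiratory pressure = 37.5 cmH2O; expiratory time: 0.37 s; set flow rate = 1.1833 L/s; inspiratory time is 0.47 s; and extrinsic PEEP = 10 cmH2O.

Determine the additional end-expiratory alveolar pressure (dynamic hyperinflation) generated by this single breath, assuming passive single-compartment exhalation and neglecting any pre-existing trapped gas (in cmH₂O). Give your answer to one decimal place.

6.0

Vt = flow × Ti = 1.1833 L/s × 0.47 s × 1000 mL/L = 556.15 mL.
R = (PIP − Pplat)/V̇ = (37.5 − 24.5) / 1.1833 = 13.0/1.1833 = 10.986 cmH2O·s/L.
C = Vt/(Pplat − PEEP) = 556.15 / (24.5 − 10) = 556.15/14.5 = 38.355 mL/cmH2O.
τ = R × C = 10.986 × 0.03836 L/cmH2O = 0.4214 s.
Fraction remaining = e^(−Te/τ) = e^(−0.37/0.4214) = 0.4156; trapped volume = 556.15 × 0.4156 = 231.14 mL.
Additional alveolar pressure from trapping ≈ V_trapped / C = 231.14 / 38.355 = 6.026 cmH2O.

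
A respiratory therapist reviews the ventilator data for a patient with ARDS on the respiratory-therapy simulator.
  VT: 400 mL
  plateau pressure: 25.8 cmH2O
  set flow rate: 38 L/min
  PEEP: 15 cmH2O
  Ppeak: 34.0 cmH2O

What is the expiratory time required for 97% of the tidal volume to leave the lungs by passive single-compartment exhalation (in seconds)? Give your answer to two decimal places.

Flow: 38 L/min ÷ 60 = 0.6333 L/s.
R = (PIP − Pplat)/V̇ = (34.0 − 25.8) / 0.6333 = 8.2/0.6333 = 12.948 cmH2O·s/L.
C = Vt/(Pplat − PEEP) = 400.0 / (25.8 − 15) = 400.0/10.8 = 37.037 mL/cmH2O.
τ = R × C = 12.948 × 0.03704 L/cmH2O = 0.4796 s.
t = −τ·ln(1 − 0.97) = −0.4796·ln(0.03) = 1.682 s.

1.68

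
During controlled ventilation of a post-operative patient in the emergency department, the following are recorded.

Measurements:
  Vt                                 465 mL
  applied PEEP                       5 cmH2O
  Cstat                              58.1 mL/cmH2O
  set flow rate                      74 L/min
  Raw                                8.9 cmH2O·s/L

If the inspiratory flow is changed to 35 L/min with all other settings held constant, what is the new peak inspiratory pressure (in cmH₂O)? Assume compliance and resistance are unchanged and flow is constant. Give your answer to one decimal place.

18.2

Flow: 74 L/min ÷ 60 = 1.2333 L/s.
New flow: 35 L/min ÷ 60 = 0.5833 L/s.
PIP = Vt/C + R·V̇ + PEEP (constant-flow equation of motion).
Only the resistive term changes: ΔPIP = R × ΔV̇ = 8.9 × (0.5833 − 1.2333) = 8.9 × -0.65 = -5.785 cmH2O.
Original PIP = 465/58.1 + 8.9×1.2333 + 5 = 23.98 cmH2O; new PIP = 23.98 + (-5.785) = 18.195 cmH2O.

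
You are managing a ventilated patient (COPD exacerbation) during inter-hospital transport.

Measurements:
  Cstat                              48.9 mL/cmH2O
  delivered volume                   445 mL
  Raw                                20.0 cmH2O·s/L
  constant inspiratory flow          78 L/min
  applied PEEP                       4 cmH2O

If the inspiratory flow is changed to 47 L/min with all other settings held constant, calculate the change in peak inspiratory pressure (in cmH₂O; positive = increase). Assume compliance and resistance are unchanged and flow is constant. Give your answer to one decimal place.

Flow: 78 L/min ÷ 60 = 1.3 L/s.
New flow: 47 L/min ÷ 60 = 0.7833 L/s.
PIP = Vt/C + R·V̇ + PEEP (constant-flow equation of motion).
Only the resistive term changes: ΔPIP = R × ΔV̇ = 20.0 × (0.7833 − 1.3) = 20.0 × -0.5167 = -10.334 cmH2O.

-10.3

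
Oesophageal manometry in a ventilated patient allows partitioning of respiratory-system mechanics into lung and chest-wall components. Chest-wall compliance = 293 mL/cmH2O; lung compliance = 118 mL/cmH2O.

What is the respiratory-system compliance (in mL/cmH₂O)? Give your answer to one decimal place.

Lung and chest wall are elastances in series: 1/Crs = 1/CL + 1/Ccw.
1/Crs = 1/118 + 1/293 = 0.01189.
Crs = 84.104 mL/cmH2O.

84.1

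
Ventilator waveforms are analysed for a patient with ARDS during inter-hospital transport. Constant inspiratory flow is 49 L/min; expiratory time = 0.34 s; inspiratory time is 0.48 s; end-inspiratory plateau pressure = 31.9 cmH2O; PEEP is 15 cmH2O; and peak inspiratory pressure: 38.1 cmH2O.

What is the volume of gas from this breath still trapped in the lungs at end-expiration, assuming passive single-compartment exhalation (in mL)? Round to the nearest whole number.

Flow: 49 L/min ÷ 60 = 0.8167 L/s.
Vt = flow × Ti = 0.8167 L/s × 0.48 s × 1000 mL/L = 392.02 mL.
R = (PIP − Pplat)/V̇ = (38.1 − 31.9) / 0.8167 = 6.2/0.8167 = 7.592 cmH2O·s/L.
C = Vt/(Pplat − PEEP) = 392.02 / (31.9 − 15) = 392.02/16.9 = 23.196 mL/cmH2O.
τ = R × C = 7.592 × 0.0232 L/cmH2O = 0.1761 s.
Fraction remaining = e^(−Te/τ) = e^(−0.34/0.1761) = 0.145.
Trapped volume = 392.02 × 0.145 = 56.843 mL.

57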